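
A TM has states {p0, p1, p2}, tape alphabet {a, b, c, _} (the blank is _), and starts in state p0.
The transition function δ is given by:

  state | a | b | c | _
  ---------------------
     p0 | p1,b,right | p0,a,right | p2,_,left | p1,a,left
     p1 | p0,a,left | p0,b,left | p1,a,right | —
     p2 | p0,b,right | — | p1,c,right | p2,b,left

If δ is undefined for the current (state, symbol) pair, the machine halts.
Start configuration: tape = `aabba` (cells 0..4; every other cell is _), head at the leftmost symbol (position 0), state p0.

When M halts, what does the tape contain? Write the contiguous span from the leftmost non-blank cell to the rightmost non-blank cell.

state=p0 head=0 tape=[a]abba_   (p0,a)→(p1,b,right)
state=p1 head=1 tape=b[a]bba_   (p1,a)→(p0,a,left)
state=p0 head=0 tape=[b]abba_   (p0,b)→(p0,a,right)
state=p0 head=1 tape=a[a]bba_   (p0,a)→(p1,b,right)
state=p1 head=2 tape=ab[b]ba_   (p1,b)→(p0,b,left)
state=p0 head=1 tape=a[b]bba_   (p0,b)→(p0,a,right)
state=p0 head=2 tape=aa[b]ba_   (p0,b)→(p0,a,right)
state=p0 head=3 tape=aaa[b]a_   (p0,b)→(p0,a,right)
state=p0 head=4 tape=aaaa[a]_   (p0,a)→(p1,b,right)
state=p1 head=5 tape=aaaab[_]
The non-blank tape span at halt is aaaab.

aaaab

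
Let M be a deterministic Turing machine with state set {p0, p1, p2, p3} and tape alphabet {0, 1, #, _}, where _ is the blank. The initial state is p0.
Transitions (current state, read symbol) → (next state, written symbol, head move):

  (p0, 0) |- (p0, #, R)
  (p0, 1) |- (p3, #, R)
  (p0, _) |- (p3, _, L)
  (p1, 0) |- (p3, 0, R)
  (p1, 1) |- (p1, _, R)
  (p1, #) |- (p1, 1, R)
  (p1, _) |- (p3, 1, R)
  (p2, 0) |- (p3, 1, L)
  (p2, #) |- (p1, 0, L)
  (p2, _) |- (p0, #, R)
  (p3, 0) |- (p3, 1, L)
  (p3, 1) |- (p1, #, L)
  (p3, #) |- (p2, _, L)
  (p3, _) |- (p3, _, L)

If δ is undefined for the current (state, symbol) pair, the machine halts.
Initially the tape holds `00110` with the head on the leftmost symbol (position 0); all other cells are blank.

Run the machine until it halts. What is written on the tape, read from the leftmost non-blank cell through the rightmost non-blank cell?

state=p0 head=0 tape=[0]0110__   (p0,0)→(p0,#,R)
state=p0 head=1 tape=#[0]110__   (p0,0)→(p0,#,R)
state=p0 head=2 tape=##[1]10__   (p0,1)→(p3,#,R)
state=p3 head=3 tape=###[1]0__   (p3,1)→(p1,#,L)
state=p1 head=2 tape=##[#]#0__   (p1,#)→(p1,1,R)
state=p1 head=3 tape=##1[#]0__   (p1,#)→(p1,1,R)
state=p1 head=4 tape=##11[0]__   (p1,0)→(p3,0,R)
state=p3 head=5 tape=##110[_]_   (p3,_)→(p3,_,L)
state=p3 head=4 tape=##11[0]__   (p3,0)→(p3,1,L)
state=p3 head=3 tape=##1[1]1__   (p3,1)→(p1,#,L)
state=p1 head=2 tape=##[1]#1__   (p1,1)→(p1,_,R)
state=p1 head=3 tape=##_[#]1__   (p1,#)→(p1,1,R)
state=p1 head=4 tape=##_1[1]__   (p1,1)→(p1,_,R)
state=p1 head=5 tape=##_1_[_]_   (p1,_)→(p3,1,R)
state=p3 head=6 tape=##_1_1[_]   (p3,_)→(p3,_,L)
state=p3 head=5 tape=##_1_[1]_   (p3,1)→(p1,#,L)
state=p1 head=4 tape=##_1[_]#_   (p1,_)→(p3,1,R)
state=p3 head=5 tape=##_11[#]_   (p3,#)→(p2,_,L)
state=p2 head=4 tape=##_1[1]__
The non-blank tape span at halt is ##_11.

##_11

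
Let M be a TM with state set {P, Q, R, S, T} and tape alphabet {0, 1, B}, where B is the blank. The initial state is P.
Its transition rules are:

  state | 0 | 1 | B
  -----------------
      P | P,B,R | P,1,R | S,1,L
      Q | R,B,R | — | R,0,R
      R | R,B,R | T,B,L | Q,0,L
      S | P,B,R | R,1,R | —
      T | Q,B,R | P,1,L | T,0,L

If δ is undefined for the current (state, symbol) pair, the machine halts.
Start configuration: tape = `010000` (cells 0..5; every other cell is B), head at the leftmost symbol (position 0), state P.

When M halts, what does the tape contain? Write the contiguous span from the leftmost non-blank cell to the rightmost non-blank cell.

P | [0]10000B   read 0 → write B, move R, go to P
P | B[1]0000B   read 1 → write 1, move R, go to P
P | B1[0]000B   read 0 → write B, move R, go to P
P | B1B[0]00B   read 0 → write B, move R, go to P
P | B1BB[0]0B   read 0 → write B, move R, go to P
P | B1BBB[0]B   read 0 → write B, move R, go to P
P | B1BBBB[B]   read B → write 1, move L, go to S
S | B1BBB[B]1
The non-blank tape span at halt is 1BBBB1.

1BBBB1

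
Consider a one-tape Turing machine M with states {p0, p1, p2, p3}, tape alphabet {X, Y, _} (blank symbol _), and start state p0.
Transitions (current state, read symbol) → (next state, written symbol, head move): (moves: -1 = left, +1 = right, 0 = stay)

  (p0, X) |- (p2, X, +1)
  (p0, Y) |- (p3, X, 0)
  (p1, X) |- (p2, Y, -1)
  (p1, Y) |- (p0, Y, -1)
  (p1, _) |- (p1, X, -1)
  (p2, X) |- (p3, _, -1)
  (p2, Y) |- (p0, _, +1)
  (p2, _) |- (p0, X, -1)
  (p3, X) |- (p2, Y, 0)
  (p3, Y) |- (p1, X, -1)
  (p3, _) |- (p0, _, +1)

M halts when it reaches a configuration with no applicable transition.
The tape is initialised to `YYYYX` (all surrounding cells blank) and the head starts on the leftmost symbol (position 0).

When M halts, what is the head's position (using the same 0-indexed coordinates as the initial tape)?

5

state=p0 head=0 tape=[Y]YYYX_   (p0,Y)→(p3,X,0)
state=p3 head=0 tape=[X]YYYX_   (p3,X)→(p2,Y,0)
state=p2 head=0 tape=[Y]YYYX_   (p2,Y)→(p0,_,+1)
state=p0 head=1 tape=_[Y]YYX_   (p0,Y)→(p3,X,0)
state=p3 head=1 tape=_[X]YYX_   (p3,X)→(p2,Y,0)
state=p2 head=1 tape=_[Y]YYX_   (p2,Y)→(p0,_,+1)
state=p0 head=2 tape=__[Y]YX_   (p0,Y)→(p3,X,0)
state=p3 head=2 tape=__[X]YX_   (p3,X)→(p2,Y,0)
state=p2 head=2 tape=__[Y]YX_   (p2,Y)→(p0,_,+1)
state=p0 head=3 tape=___[Y]X_   (p0,Y)→(p3,X,0)
state=p3 head=3 tape=___[X]X_   (p3,X)→(p2,Y,0)
state=p2 head=3 tape=___[Y]X_   (p2,Y)→(p0,_,+1)
state=p0 head=4 tape=____[X]_   (p0,X)→(p2,X,+1)
state=p2 head=5 tape=____X[_]   (p2,_)→(p0,X,-1)
state=p0 head=4 tape=____[X]X   (p0,X)→(p2,X,+1)
state=p2 head=5 tape=____X[X]   (p2,X)→(p3,_,-1)
state=p3 head=4 tape=____[X]_   (p3,X)→(p2,Y,0)
state=p2 head=4 tape=____[Y]_   (p2,Y)→(p0,_,+1)
state=p0 head=5 tape=_____[_]
At halt the head is at cell 5.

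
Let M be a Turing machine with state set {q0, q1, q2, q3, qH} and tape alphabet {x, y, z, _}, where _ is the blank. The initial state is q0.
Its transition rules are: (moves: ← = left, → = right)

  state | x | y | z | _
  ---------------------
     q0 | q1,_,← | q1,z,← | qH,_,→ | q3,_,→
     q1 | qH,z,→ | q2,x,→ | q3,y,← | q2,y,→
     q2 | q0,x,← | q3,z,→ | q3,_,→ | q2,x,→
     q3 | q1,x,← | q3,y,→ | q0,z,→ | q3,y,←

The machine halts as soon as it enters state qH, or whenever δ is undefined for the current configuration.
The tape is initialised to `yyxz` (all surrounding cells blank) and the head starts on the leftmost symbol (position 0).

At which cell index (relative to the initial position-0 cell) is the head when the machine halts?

1

state=q0 head=0 tape=_[y]yxz   (q0,y)→(q1,z,←)
state=q1 head=-1 tape=[_]zyxz   (q1,_)→(q2,y,→)
state=q2 head=0 tape=y[z]yxz   (q2,z)→(q3,_,→)
state=q3 head=1 tape=y_[y]xz   (q3,y)→(q3,y,→)
state=q3 head=2 tape=y_y[x]z   (q3,x)→(q1,x,←)
state=q1 head=1 tape=y_[y]xz   (q1,y)→(q2,x,→)
state=q2 head=2 tape=y_x[x]z   (q2,x)→(q0,x,←)
state=q0 head=1 tape=y_[x]xz   (q0,x)→(q1,_,←)
state=q1 head=0 tape=y[_]_xz   (q1,_)→(q2,y,→)
state=q2 head=1 tape=yy[_]xz   (q2,_)→(q2,x,→)
state=q2 head=2 tape=yyx[x]z   (q2,x)→(q0,x,←)
state=q0 head=1 tape=yy[x]xz   (q0,x)→(q1,_,←)
state=q1 head=0 tape=y[y]_xz   (q1,y)→(q2,x,→)
state=q2 head=1 tape=yx[_]xz   (q2,_)→(q2,x,→)
state=q2 head=2 tape=yxx[x]z   (q2,x)→(q0,x,←)
state=q0 head=1 tape=yx[x]xz   (q0,x)→(q1,_,←)
state=q1 head=0 tape=y[x]_xz   (q1,x)→(qH,z,→)
state=qH head=1 tape=yz[_]xz
At halt the head is at cell 1.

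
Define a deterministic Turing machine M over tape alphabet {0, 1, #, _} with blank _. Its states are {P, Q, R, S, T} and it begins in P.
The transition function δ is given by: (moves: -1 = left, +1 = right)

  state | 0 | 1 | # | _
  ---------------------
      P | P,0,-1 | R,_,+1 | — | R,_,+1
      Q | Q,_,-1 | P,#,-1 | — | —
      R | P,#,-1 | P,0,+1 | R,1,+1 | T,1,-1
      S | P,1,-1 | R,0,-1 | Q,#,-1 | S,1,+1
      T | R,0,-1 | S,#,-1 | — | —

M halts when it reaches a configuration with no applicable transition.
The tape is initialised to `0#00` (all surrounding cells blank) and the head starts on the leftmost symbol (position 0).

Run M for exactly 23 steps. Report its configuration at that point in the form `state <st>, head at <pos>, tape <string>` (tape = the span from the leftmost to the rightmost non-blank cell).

state T, head at 5, tape 1_110_1

state=P head=0 tape=_[0]#00___   (P,0)→(P,0,-1)
state=P head=-1 tape=[_]0#00___   (P,_)→(R,_,+1)
state=R head=0 tape=_[0]#00___   (R,0)→(P,#,-1)
state=P head=-1 tape=[_]##00___   (P,_)→(R,_,+1)
state=R head=0 tape=_[#]#00___   (R,#)→(R,1,+1)
state=R head=1 tape=_1[#]00___   (R,#)→(R,1,+1)
state=R head=2 tape=_11[0]0___   (R,0)→(P,#,-1)
state=P head=1 tape=_1[1]#0___   (P,1)→(R,_,+1)
state=R head=2 tape=_1_[#]0___   (R,#)→(R,1,+1)
state=R head=3 tape=_1_1[0]___   (R,0)→(P,#,-1)
state=P head=2 tape=_1_[1]#___   (P,1)→(R,_,+1)
state=R head=3 tape=_1__[#]___   (R,#)→(R,1,+1)
state=R head=4 tape=_1__1[_]__   (R,_)→(T,1,-1)
state=T head=3 tape=_1__[1]1__   (T,1)→(S,#,-1)
state=S head=2 tape=_1_[_]#1__   (S,_)→(S,1,+1)
state=S head=3 tape=_1_1[#]1__   (S,#)→(Q,#,-1)
state=Q head=2 tape=_1_[1]#1__   (Q,1)→(P,#,-1)
state=P head=1 tape=_1[_]##1__   (P,_)→(R,_,+1)
state=R head=2 tape=_1_[#]#1__   (R,#)→(R,1,+1)
state=R head=3 tape=_1_1[#]1__   (R,#)→(R,1,+1)
state=R head=4 tape=_1_11[1]__   (R,1)→(P,0,+1)
state=P head=5 tape=_1_110[_]_   (P,_)→(R,_,+1)
state=R head=6 tape=_1_110_[_]   (R,_)→(T,1,-1)
state=T head=5 tape=_1_110[_]1
After 23 steps: state T, head at 5, tape 1_110_1.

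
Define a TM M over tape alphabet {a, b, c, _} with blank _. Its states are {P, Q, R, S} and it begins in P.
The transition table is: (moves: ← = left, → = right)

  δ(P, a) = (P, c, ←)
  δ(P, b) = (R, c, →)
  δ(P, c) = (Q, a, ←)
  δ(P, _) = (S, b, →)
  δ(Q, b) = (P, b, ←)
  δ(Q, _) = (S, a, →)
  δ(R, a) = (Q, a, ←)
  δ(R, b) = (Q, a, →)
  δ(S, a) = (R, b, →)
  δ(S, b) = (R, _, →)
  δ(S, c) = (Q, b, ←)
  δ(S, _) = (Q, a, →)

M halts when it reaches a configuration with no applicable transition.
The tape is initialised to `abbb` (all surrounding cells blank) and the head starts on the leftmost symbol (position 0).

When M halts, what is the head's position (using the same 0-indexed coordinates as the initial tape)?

-1

state=P head=0 tape=___[a]bbb   (P,a)→(P,c,←)
state=P head=-1 tape=__[_]cbbb   (P,_)→(S,b,→)
state=S head=0 tape=__b[c]bbb   (S,c)→(Q,b,←)
state=Q head=-1 tape=__[b]bbbb   (Q,b)→(P,b,←)
state=P head=-2 tape=_[_]bbbbb   (P,_)→(S,b,→)
state=S head=-1 tape=_b[b]bbbb   (S,b)→(R,_,→)
state=R head=0 tape=_b_[b]bbb   (R,b)→(Q,a,→)
state=Q head=1 tape=_b_a[b]bb   (Q,b)→(P,b,←)
state=P head=0 tape=_b_[a]bbb   (P,a)→(P,c,←)
state=P head=-1 tape=_b[_]cbbb   (P,_)→(S,b,→)
state=S head=0 tape=_bb[c]bbb   (S,c)→(Q,b,←)
state=Q head=-1 tape=_b[b]bbbb   (Q,b)→(P,b,←)
state=P head=-2 tape=_[b]bbbbb   (P,b)→(R,c,→)
state=R head=-1 tape=_c[b]bbbb   (R,b)→(Q,a,→)
state=Q head=0 tape=_ca[b]bbb   (Q,b)→(P,b,←)
state=P head=-1 tape=_c[a]bbbb   (P,a)→(P,c,←)
state=P head=-2 tape=_[c]cbbbb   (P,c)→(Q,a,←)
state=Q head=-3 tape=[_]acbbbb   (Q,_)→(S,a,→)
state=S head=-2 tape=a[a]cbbbb   (S,a)→(R,b,→)
state=R head=-1 tape=ab[c]bbbb
At halt the head is at cell -1.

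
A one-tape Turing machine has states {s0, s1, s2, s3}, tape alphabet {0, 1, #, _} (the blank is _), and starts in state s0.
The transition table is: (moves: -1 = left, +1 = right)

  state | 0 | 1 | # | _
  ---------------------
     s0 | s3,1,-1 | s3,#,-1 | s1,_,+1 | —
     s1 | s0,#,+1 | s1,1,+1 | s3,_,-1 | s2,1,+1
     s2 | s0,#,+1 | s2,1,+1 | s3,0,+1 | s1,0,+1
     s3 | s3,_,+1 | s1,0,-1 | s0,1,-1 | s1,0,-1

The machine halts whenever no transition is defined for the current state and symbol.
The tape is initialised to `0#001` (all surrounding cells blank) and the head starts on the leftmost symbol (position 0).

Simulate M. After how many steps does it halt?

s0 | ____[0]#001   read 0 → write 1, move -1, go to s3
s3 | ___[_]1#001   read _ → write 0, move -1, go to s1
s1 | __[_]01#001   read _ → write 1, move +1, go to s2
s2 | __1[0]1#001   read 0 → write #, move +1, go to s0
s0 | __1#[1]#001   read 1 → write #, move -1, go to s3
s3 | __1[#]##001   read # → write 1, move -1, go to s0
s0 | __[1]1##001   read 1 → write #, move -1, go to s3
s3 | _[_]#1##001   read _ → write 0, move -1, go to s1
s1 | [_]0#1##001   read _ → write 1, move +1, go to s2
s2 | 1[0]#1##001   read 0 → write #, move +1, go to s0
s0 | 1#[#]1##001   read # → write _, move +1, go to s1
s1 | 1#_[1]##001   read 1 → write 1, move +1, go to s1
s1 | 1#_1[#]#001   read # → write _, move -1, go to s3
s3 | 1#_[1]_#001   read 1 → write 0, move -1, go to s1
s1 | 1#[_]0_#001   read _ → write 1, move +1, go to s2
s2 | 1#1[0]_#001   read 0 → write #, move +1, go to s0
s0 | 1#1#[_]#001
M halts after 16 transitions.

16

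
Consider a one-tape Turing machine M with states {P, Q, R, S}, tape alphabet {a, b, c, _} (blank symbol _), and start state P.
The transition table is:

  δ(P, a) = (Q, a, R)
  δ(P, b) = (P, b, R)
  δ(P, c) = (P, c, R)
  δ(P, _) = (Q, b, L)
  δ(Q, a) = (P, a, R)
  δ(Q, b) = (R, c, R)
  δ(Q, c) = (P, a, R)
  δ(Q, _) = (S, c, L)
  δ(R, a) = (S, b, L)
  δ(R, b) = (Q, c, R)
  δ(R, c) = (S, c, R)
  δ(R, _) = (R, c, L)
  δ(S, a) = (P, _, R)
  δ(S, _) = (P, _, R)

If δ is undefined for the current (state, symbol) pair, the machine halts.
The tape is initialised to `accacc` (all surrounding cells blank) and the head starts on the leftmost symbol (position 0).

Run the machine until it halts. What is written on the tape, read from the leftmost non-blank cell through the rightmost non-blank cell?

P | [a]ccacc___   read a → write a, move R, go to Q
Q | a[c]cacc___   read c → write a, move R, go to P
P | aa[c]acc___   read c → write c, move R, go to P
P | aac[a]cc___   read a → write a, move R, go to Q
Q | aaca[c]c___   read c → write a, move R, go to P
P | aacaa[c]___   read c → write c, move R, go to P
P | aacaac[_]__   read _ → write b, move L, go to Q
Q | aacaa[c]b__   read c → write a, move R, go to P
P | aacaaa[b]__   read b → write b, move R, go to P
P | aacaaab[_]_   read _ → write b, move L, go to Q
Q | aacaaa[b]b_   read b → write c, move R, go to R
R | aacaaac[b]_   read b → write c, move R, go to Q
Q | aacaaacc[_]   read _ → write c, move L, go to S
S | aacaaac[c]c
The non-blank tape span at halt is aacaaaccc.

aacaaaccc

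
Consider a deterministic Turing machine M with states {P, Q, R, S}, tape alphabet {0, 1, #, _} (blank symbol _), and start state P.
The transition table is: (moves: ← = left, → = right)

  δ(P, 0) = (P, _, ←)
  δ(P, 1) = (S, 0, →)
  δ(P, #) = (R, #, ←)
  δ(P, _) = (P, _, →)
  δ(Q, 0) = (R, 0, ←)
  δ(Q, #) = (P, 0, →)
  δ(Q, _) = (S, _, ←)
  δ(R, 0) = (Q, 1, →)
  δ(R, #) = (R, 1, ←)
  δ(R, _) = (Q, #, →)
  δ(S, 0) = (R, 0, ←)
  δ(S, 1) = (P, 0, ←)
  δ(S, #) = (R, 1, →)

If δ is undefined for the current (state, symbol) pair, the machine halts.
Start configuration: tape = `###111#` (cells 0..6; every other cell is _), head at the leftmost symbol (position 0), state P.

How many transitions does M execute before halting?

P | _[#]##111#   read # → write #, move ←, go to R
R | [_]###111#   read _ → write #, move →, go to Q
Q | #[#]##111#   read # → write 0, move →, go to P
P | #0[#]#111#   read # → write #, move ←, go to R
R | #[0]##111#   read 0 → write 1, move →, go to Q
Q | #1[#]#111#   read # → write 0, move →, go to P
P | #10[#]111#   read # → write #, move ←, go to R
R | #1[0]#111#   read 0 → write 1, move →, go to Q
Q | #11[#]111#   read # → write 0, move →, go to P
P | #110[1]11#   read 1 → write 0, move →, go to S
S | #1100[1]1#   read 1 → write 0, move ←, go to P
P | #110[0]01#   read 0 → write _, move ←, go to P
P | #11[0]_01#   read 0 → write _, move ←, go to P
P | #1[1]__01#   read 1 → write 0, move →, go to S
S | #10[_]_01#
M halts after 14 transitions.

14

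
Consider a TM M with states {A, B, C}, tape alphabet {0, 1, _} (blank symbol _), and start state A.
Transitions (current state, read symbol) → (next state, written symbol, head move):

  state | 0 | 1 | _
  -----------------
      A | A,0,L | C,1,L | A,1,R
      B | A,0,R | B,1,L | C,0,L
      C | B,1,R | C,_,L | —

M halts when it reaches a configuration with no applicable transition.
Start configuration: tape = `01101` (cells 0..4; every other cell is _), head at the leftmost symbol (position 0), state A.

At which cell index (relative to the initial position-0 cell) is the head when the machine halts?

-2

A | __[0]1101   read 0 → write 0, move L, go to A
A | _[_]01101   read _ → write 1, move R, go to A
A | _1[0]1101   read 0 → write 0, move L, go to A
A | _[1]01101   read 1 → write 1, move L, go to C
C | [_]101101
At halt the head is at cell -2.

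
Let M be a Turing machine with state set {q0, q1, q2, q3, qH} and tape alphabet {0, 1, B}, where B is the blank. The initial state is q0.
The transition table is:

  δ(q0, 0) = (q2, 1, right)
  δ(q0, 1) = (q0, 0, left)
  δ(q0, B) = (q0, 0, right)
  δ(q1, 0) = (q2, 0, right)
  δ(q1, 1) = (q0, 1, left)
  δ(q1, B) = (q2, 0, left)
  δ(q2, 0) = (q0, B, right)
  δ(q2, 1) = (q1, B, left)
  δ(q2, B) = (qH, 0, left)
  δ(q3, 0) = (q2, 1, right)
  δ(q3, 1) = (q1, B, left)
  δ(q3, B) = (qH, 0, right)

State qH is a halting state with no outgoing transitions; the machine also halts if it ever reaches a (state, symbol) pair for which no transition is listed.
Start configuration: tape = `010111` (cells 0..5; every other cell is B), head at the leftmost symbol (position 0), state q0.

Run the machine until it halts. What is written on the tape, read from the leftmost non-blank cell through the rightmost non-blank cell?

q0 | B[0]10111B   read 0 → write 1, move right, go to q2
q2 | B1[1]0111B   read 1 → write B, move left, go to q1
q1 | B[1]B0111B   read 1 → write 1, move left, go to q0
q0 | [B]1B0111B   read B → write 0, move right, go to q0
q0 | 0[1]B0111B   read 1 → write 0, move left, go to q0
q0 | [0]0B0111B   read 0 → write 1, move right, go to q2
q2 | 1[0]B0111B   read 0 → write B, move right, go to q0
q0 | 1B[B]0111B   read B → write 0, move right, go to q0
q0 | 1B0[0]111B   read 0 → write 1, move right, go to q2
q2 | 1B01[1]11B   read 1 → write B, move left, go to q1
q1 | 1B0[1]B11B   read 1 → write 1, move left, go to q0
q0 | 1B[0]1B11B   read 0 → write 1, move right, go to q2
q2 | 1B1[1]B11B   read 1 → write B, move left, go to q1
q1 | 1B[1]BB11B   read 1 → write 1, move left, go to q0
q0 | 1[B]1BB11B   read B → write 0, move right, go to q0
q0 | 10[1]BB11B   read 1 → write 0, move left, go to q0
q0 | 1[0]0BB11B   read 0 → write 1, move right, go to q2
q2 | 11[0]BB11B   read 0 → write B, move right, go to q0
q0 | 11B[B]B11B   read B → write 0, move right, go to q0
q0 | 11B0[B]11B   read B → write 0, move right, go to q0
q0 | 11B00[1]1B   read 1 → write 0, move left, go to q0
q0 | 11B0[0]01B   read 0 → write 1, move right, go to q2
q2 | 11B01[0]1B   read 0 → write B, move right, go to q0
q0 | 11B01B[1]B   read 1 → write 0, move left, go to q0
q0 | 11B01[B]0B   read B → write 0, move right, go to q0
q0 | 11B010[0]B   read 0 → write 1, move right, go to q2
q2 | 11B0101[B]   read B → write 0, move left, go to qH
qH | 11B010[1]0
The non-blank tape span at halt is 11B01010.

11B01010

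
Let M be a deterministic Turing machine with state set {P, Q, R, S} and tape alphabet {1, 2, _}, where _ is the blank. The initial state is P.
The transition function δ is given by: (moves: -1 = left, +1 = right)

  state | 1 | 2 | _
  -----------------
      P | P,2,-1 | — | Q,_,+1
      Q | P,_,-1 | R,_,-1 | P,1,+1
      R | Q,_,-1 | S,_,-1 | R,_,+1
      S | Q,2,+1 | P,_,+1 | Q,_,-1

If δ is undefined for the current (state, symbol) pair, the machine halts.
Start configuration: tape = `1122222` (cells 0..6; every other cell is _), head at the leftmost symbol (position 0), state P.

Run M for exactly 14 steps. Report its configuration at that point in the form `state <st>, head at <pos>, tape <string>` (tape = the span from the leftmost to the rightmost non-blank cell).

state P, head at 2, tape 11__222

P | _[1]122222   read 1 → write 2, move -1, go to P
P | [_]2122222   read _ → write _, move +1, go to Q
Q | _[2]122222   read 2 → write _, move -1, go to R
R | [_]_122222   read _ → write _, move +1, go to R
R | _[_]122222   read _ → write _, move +1, go to R
R | __[1]22222   read 1 → write _, move -1, go to Q
Q | _[_]_22222   read _ → write 1, move +1, go to P
P | _1[_]22222   read _ → write _, move +1, go to Q
Q | _1_[2]2222   read 2 → write _, move -1, go to R
R | _1[_]_2222   read _ → write _, move +1, go to R
R | _1_[_]2222   read _ → write _, move +1, go to R
R | _1__[2]222   read 2 → write _, move -1, go to S
S | _1_[_]_222   read _ → write _, move -1, go to Q
Q | _1[_]__222   read _ → write 1, move +1, go to P
P | _11[_]_222
After 14 steps: state P, head at 2, tape 11__222.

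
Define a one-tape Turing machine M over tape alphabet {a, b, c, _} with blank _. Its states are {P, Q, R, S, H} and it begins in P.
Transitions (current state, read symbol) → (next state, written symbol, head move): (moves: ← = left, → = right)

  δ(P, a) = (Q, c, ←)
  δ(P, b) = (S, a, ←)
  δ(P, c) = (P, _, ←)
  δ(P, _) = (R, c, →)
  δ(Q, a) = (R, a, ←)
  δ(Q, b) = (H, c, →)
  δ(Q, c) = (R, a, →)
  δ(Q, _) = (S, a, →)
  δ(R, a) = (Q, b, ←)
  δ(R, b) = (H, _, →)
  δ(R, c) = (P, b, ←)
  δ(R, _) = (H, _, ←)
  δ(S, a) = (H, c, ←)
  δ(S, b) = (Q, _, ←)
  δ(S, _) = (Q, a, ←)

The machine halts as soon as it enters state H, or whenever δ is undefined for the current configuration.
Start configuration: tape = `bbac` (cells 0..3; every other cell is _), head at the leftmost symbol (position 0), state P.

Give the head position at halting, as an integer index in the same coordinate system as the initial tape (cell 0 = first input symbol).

state=P head=0 tape=__[b]bac   (P,b)→(S,a,←)
state=S head=-1 tape=_[_]abac   (S,_)→(Q,a,←)
state=Q head=-2 tape=[_]aabac   (Q,_)→(S,a,→)
state=S head=-1 tape=a[a]abac   (S,a)→(H,c,←)
state=H head=-2 tape=[a]cabac
At halt the head is at cell -2.

-2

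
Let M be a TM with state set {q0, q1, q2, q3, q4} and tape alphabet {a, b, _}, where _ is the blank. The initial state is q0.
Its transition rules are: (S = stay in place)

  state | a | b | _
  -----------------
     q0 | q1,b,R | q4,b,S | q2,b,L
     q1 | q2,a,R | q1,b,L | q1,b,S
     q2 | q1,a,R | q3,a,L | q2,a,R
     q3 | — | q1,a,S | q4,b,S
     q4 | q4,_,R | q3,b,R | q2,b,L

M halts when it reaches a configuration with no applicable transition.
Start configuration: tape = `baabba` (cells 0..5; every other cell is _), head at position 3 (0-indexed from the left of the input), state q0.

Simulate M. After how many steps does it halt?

9

q0 | baa[b]ba_   read b → write b, move S, go to q4
q4 | baa[b]ba_   read b → write b, move R, go to q3
q3 | baab[b]a_   read b → write a, move S, go to q1
q1 | baab[a]a_   read a → write a, move R, go to q2
q2 | baaba[a]_   read a → write a, move R, go to q1
q1 | baabaa[_]   read _ → write b, move S, go to q1
q1 | baabaa[b]   read b → write b, move L, go to q1
q1 | baaba[a]b   read a → write a, move R, go to q2
q2 | baabaa[b]   read b → write a, move L, go to q3
q3 | baaba[a]a
M halts after 9 transitions.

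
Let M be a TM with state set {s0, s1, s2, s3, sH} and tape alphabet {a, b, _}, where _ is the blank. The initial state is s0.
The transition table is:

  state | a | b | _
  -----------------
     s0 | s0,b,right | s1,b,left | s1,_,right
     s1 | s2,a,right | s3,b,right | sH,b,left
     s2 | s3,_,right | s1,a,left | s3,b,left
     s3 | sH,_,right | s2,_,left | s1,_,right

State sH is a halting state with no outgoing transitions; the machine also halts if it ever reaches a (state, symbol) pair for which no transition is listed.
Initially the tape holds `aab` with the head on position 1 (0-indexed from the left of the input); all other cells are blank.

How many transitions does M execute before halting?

s0 | a[a]b_   read a → write b, move right, go to s0
s0 | ab[b]_   read b → write b, move left, go to s1
s1 | a[b]b_   read b → write b, move right, go to s3
s3 | ab[b]_   read b → write _, move left, go to s2
s2 | a[b]__   read b → write a, move left, go to s1
s1 | [a]a__   read a → write a, move right, go to s2
s2 | a[a]__   read a → write _, move right, go to s3
s3 | a_[_]_   read _ → write _, move right, go to s1
s1 | a__[_]   read _ → write b, move left, go to sH
sH | a_[_]b
M halts after 9 transitions.

9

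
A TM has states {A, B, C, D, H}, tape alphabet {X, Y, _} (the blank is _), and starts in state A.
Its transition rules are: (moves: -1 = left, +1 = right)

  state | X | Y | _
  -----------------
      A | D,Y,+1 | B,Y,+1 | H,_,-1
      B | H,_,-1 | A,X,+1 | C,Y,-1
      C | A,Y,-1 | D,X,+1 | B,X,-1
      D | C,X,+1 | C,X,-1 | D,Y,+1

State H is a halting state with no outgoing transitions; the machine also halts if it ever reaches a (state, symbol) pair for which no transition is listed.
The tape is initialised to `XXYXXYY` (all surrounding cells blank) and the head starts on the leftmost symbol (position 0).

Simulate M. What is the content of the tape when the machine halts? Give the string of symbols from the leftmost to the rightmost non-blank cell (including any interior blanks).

YXXXXX_X

A | [X]XYXXYY_   read X → write Y, move +1, go to D
D | Y[X]YXXYY_   read X → write X, move +1, go to C
C | YX[Y]XXYY_   read Y → write X, move +1, go to D
D | YXX[X]XYY_   read X → write X, move +1, go to C
C | YXXX[X]YY_   read X → write Y, move -1, go to A
A | YXX[X]YYY_   read X → write Y, move +1, go to D
D | YXXY[Y]YY_   read Y → write X, move -1, go to C
C | YXX[Y]XYY_   read Y → write X, move +1, go to D
D | YXXX[X]YY_   read X → write X, move +1, go to C
C | YXXXX[Y]Y_   read Y → write X, move +1, go to D
D | YXXXXX[Y]_   read Y → write X, move -1, go to C
C | YXXXX[X]X_   read X → write Y, move -1, go to A
A | YXXX[X]YX_   read X → write Y, move +1, go to D
D | YXXXY[Y]X_   read Y → write X, move -1, go to C
C | YXXX[Y]XX_   read Y → write X, move +1, go to D
D | YXXXX[X]X_   read X → write X, move +1, go to C
C | YXXXXX[X]_   read X → write Y, move -1, go to A
A | YXXXX[X]Y_   read X → write Y, move +1, go to D
D | YXXXXY[Y]_   read Y → write X, move -1, go to C
C | YXXXX[Y]X_   read Y → write X, move +1, go to D
D | YXXXXX[X]_   read X → write X, move +1, go to C
C | YXXXXXX[_]   read _ → write X, move -1, go to B
B | YXXXXX[X]X   read X → write _, move -1, go to H
H | YXXXX[X]_X
The non-blank tape span at halt is YXXXXX_X.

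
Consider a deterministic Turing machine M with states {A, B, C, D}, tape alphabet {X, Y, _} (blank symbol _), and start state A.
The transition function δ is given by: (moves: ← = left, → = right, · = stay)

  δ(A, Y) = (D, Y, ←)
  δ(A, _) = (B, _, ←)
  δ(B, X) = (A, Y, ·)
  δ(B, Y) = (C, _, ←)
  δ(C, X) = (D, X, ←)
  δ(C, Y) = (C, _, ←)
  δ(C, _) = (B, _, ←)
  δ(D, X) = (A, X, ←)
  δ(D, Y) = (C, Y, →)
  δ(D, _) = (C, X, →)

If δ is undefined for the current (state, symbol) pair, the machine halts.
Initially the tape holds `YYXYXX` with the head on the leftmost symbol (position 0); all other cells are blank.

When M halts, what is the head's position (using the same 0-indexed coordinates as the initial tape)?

-4

state=A head=0 tape=____[Y]YXYXX   (A,Y)→(D,Y,←)
state=D head=-1 tape=___[_]YYXYXX   (D,_)→(C,X,→)
state=C head=0 tape=___X[Y]YXYXX   (C,Y)→(C,_,←)
state=C head=-1 tape=___[X]_YXYXX   (C,X)→(D,X,←)
state=D head=-2 tape=__[_]X_YXYXX   (D,_)→(C,X,→)
state=C head=-1 tape=__X[X]_YXYXX   (C,X)→(D,X,←)
state=D head=-2 tape=__[X]X_YXYXX   (D,X)→(A,X,←)
state=A head=-3 tape=_[_]XX_YXYXX   (A,_)→(B,_,←)
state=B head=-4 tape=[_]_XX_YXYXX
At halt the head is at cell -4.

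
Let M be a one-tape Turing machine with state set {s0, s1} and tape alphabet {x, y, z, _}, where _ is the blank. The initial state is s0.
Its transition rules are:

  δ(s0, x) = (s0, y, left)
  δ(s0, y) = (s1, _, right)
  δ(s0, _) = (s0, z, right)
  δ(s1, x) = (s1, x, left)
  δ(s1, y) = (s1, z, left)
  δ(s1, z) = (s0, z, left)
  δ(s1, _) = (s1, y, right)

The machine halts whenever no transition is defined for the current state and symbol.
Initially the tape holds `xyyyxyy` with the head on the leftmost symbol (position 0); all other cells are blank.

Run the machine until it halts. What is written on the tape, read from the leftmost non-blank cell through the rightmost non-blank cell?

zzzyyxyy

s0 | _[x]yyyxyy   read x → write y, move left, go to s0
s0 | [_]yyyyxyy   read _ → write z, move right, go to s0
s0 | z[y]yyyxyy   read y → write _, move right, go to s1
s1 | z_[y]yyxyy   read y → write z, move left, go to s1
s1 | z[_]zyyxyy   read _ → write y, move right, go to s1
s1 | zy[z]yyxyy   read z → write z, move left, go to s0
s0 | z[y]zyyxyy   read y → write _, move right, go to s1
s1 | z_[z]yyxyy   read z → write z, move left, go to s0
s0 | z[_]zyyxyy   read _ → write z, move right, go to s0
s0 | zz[z]yyxyy
The non-blank tape span at halt is zzzyyxyy.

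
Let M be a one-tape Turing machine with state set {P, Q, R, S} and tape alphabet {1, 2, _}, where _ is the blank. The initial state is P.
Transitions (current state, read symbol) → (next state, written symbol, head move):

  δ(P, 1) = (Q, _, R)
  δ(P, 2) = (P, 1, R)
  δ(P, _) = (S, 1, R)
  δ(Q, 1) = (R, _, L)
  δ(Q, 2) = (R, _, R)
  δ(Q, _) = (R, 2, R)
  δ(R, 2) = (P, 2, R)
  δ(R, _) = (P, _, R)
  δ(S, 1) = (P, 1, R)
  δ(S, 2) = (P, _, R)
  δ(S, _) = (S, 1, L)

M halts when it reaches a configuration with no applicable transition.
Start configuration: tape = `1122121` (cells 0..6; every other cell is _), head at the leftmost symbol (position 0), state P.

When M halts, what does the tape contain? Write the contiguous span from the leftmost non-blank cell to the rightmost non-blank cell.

state=P head=0 tape=[1]122121   (P,1)→(Q,_,R)
state=Q head=1 tape=_[1]22121   (Q,1)→(R,_,L)
state=R head=0 tape=[_]_22121   (R,_)→(P,_,R)
state=P head=1 tape=_[_]22121   (P,_)→(S,1,R)
state=S head=2 tape=_1[2]2121   (S,2)→(P,_,R)
state=P head=3 tape=_1_[2]121   (P,2)→(P,1,R)
state=P head=4 tape=_1_1[1]21   (P,1)→(Q,_,R)
state=Q head=5 tape=_1_1_[2]1   (Q,2)→(R,_,R)
state=R head=6 tape=_1_1__[1]
The non-blank tape span at halt is 1_1__1.

1_1__1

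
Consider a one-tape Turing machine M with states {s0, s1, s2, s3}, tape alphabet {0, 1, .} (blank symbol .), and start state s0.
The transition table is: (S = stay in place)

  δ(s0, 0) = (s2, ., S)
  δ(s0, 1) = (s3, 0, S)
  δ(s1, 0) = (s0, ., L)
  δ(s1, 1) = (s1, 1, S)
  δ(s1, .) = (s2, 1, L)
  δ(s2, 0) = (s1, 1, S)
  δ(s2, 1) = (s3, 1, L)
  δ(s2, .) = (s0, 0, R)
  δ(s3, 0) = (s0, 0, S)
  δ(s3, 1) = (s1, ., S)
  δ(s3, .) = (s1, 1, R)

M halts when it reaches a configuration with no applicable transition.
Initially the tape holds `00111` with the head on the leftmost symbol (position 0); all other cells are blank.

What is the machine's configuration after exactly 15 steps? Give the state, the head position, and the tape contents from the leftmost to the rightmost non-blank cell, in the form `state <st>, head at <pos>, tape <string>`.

state s2, head at 4, tape 0000

s0 | [0]0111   read 0 → write ., move S, go to s2
s2 | [.]0111   read . → write 0, move R, go to s0
s0 | 0[0]111   read 0 → write ., move S, go to s2
s2 | 0[.]111   read . → write 0, move R, go to s0
s0 | 00[1]11   read 1 → write 0, move S, go to s3
s3 | 00[0]11   read 0 → write 0, move S, go to s0
s0 | 00[0]11   read 0 → write ., move S, go to s2
s2 | 00[.]11   read . → write 0, move R, go to s0
s0 | 000[1]1   read 1 → write 0, move S, go to s3
s3 | 000[0]1   read 0 → write 0, move S, go to s0
s0 | 000[0]1   read 0 → write ., move S, go to s2
s2 | 000[.]1   read . → write 0, move R, go to s0
s0 | 0000[1]   read 1 → write 0, move S, go to s3
s3 | 0000[0]   read 0 → write 0, move S, go to s0
s0 | 0000[0]   read 0 → write ., move S, go to s2
s2 | 0000[.]
After 15 steps: state s2, head at 4, tape 0000.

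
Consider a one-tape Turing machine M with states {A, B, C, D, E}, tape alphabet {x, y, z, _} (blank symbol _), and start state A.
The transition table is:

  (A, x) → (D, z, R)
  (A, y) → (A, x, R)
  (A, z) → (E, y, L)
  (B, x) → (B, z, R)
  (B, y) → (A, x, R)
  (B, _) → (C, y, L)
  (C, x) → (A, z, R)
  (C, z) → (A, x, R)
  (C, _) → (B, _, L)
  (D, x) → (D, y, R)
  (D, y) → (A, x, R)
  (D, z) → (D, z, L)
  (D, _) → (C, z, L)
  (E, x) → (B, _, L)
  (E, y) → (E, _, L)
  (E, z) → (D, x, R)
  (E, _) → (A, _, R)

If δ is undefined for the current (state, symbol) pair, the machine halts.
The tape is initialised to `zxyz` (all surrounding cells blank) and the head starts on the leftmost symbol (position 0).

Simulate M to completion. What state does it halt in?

state=A head=0 tape=_[z]xyz   (A,z)→(E,y,L)
state=E head=-1 tape=[_]yxyz   (E,_)→(A,_,R)
state=A head=0 tape=_[y]xyz   (A,y)→(A,x,R)
state=A head=1 tape=_x[x]yz   (A,x)→(D,z,R)
state=D head=2 tape=_xz[y]z   (D,y)→(A,x,R)
state=A head=3 tape=_xzx[z]   (A,z)→(E,y,L)
state=E head=2 tape=_xz[x]y   (E,x)→(B,_,L)
state=B head=1 tape=_x[z]_y
No transition is defined for (B, z); M halts in state B.

B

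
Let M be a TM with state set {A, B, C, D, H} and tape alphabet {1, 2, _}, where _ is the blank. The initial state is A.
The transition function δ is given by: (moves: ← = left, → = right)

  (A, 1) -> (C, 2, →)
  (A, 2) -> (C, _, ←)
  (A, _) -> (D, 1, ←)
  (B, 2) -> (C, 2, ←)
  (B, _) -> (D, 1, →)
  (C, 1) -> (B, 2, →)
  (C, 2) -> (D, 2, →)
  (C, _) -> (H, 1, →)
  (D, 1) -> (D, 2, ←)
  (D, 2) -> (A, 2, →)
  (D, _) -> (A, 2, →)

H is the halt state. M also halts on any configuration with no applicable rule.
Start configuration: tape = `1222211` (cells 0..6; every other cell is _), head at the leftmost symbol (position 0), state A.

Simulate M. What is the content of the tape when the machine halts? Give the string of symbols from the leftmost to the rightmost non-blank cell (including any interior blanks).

22222221221

state=A head=0 tape=[1]222211_____   (A,1)→(C,2,→)
state=C head=1 tape=2[2]22211_____   (C,2)→(D,2,→)
state=D head=2 tape=22[2]2211_____   (D,2)→(A,2,→)
state=A head=3 tape=222[2]211_____   (A,2)→(C,_,←)
state=C head=2 tape=22[2]_211_____   (C,2)→(D,2,→)
state=D head=3 tape=222[_]211_____   (D,_)→(A,2,→)
state=A head=4 tape=2222[2]11_____   (A,2)→(C,_,←)
state=C head=3 tape=222[2]_11_____   (C,2)→(D,2,→)
state=D head=4 tape=2222[_]11_____   (D,_)→(A,2,→)
state=A head=5 tape=22222[1]1_____   (A,1)→(C,2,→)
state=C head=6 tape=222222[1]_____   (C,1)→(B,2,→)
state=B head=7 tape=2222222[_]____   (B,_)→(D,1,→)
state=D head=8 tape=22222221[_]___   (D,_)→(A,2,→)
state=A head=9 tape=222222212[_]__   (A,_)→(D,1,←)
state=D head=8 tape=22222221[2]1__   (D,2)→(A,2,→)
state=A head=9 tape=222222212[1]__   (A,1)→(C,2,→)
state=C head=10 tape=2222222122[_]_   (C,_)→(H,1,→)
state=H head=11 tape=22222221221[_]
The non-blank tape span at halt is 22222221221.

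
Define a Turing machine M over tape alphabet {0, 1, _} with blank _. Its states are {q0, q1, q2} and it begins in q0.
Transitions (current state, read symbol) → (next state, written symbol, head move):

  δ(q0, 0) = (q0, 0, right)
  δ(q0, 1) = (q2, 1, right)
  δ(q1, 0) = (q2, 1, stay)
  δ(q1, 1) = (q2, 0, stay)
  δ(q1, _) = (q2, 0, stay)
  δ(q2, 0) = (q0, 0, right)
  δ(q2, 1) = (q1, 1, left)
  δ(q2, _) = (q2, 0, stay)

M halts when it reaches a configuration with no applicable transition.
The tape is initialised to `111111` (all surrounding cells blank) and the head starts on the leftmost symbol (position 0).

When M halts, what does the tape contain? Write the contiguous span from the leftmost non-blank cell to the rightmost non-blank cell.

q0 | [1]11111__   read 1 → write 1, move right, go to q2
q2 | 1[1]1111__   read 1 → write 1, move left, go to q1
q1 | [1]11111__   read 1 → write 0, move stay, go to q2
q2 | [0]11111__   read 0 → write 0, move right, go to q0
q0 | 0[1]1111__   read 1 → write 1, move right, go to q2
q2 | 01[1]111__   read 1 → write 1, move left, go to q1
q1 | 0[1]1111__   read 1 → write 0, move stay, go to q2
q2 | 0[0]1111__   read 0 → write 0, move right, go to q0
q0 | 00[1]111__   read 1 → write 1, move right, go to q2
q2 | 001[1]11__   read 1 → write 1, move left, go to q1
q1 | 00[1]111__   read 1 → write 0, move stay, go to q2
q2 | 00[0]111__   read 0 → write 0, move right, go to q0
q0 | 000[1]11__   read 1 → write 1, move right, go to q2
q2 | 0001[1]1__   read 1 → write 1, move left, go to q1
q1 | 000[1]11__   read 1 → write 0, move stay, go to q2
q2 | 000[0]11__   read 0 → write 0, move right, go to q0
q0 | 0000[1]1__   read 1 → write 1, move right, go to q2
q2 | 00001[1]__   read 1 → write 1, move left, go to q1
q1 | 0000[1]1__   read 1 → write 0, move stay, go to q2
q2 | 0000[0]1__   read 0 → write 0, move right, go to q0
q0 | 00000[1]__   read 1 → write 1, move right, go to q2
q2 | 000001[_]_   read _ → write 0, move stay, go to q2
q2 | 000001[0]_   read 0 → write 0, move right, go to q0
q0 | 0000010[_]
The non-blank tape span at halt is 0000010.

0000010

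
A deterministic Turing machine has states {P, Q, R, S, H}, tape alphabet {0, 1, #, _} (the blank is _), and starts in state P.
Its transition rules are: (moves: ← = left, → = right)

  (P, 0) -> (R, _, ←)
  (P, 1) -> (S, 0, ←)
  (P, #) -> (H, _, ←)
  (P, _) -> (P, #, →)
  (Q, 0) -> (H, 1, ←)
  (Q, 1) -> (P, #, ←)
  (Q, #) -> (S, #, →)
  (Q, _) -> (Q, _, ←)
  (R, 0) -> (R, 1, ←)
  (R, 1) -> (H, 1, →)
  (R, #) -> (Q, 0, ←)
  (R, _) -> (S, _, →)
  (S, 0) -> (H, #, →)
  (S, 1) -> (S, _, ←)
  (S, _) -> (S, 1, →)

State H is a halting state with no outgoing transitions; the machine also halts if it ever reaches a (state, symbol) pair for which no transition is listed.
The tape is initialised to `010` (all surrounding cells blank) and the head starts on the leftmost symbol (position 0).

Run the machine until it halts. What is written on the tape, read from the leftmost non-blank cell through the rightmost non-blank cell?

P | _[0]10_   read 0 → write _, move ←, go to R
R | [_]_10_   read _ → write _, move →, go to S
S | _[_]10_   read _ → write 1, move →, go to S
S | _1[1]0_   read 1 → write _, move ←, go to S
S | _[1]_0_   read 1 → write _, move ←, go to S
S | [_]__0_   read _ → write 1, move →, go to S
S | 1[_]_0_   read _ → write 1, move →, go to S
S | 11[_]0_   read _ → write 1, move →, go to S
S | 111[0]_   read 0 → write #, move →, go to H
H | 111#[_]
The non-blank tape span at halt is 111#.

111#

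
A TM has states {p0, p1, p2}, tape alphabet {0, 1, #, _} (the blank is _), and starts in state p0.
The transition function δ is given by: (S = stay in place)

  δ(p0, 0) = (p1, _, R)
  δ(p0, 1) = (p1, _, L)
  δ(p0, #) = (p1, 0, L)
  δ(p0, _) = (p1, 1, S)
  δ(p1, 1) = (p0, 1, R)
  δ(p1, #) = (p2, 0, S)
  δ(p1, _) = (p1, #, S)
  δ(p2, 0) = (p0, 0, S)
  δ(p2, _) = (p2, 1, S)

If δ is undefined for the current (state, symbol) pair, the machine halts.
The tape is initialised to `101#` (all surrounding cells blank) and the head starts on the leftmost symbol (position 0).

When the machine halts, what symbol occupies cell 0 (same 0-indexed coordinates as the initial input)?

_

p0 | _[1]01#   read 1 → write _, move L, go to p1
p1 | [_]_01#   read _ → write #, move S, go to p1
p1 | [#]_01#   read # → write 0, move S, go to p2
p2 | [0]_01#   read 0 → write 0, move S, go to p0
p0 | [0]_01#   read 0 → write _, move R, go to p1
p1 | _[_]01#   read _ → write #, move S, go to p1
p1 | _[#]01#   read # → write 0, move S, go to p2
p2 | _[0]01#   read 0 → write 0, move S, go to p0
p0 | _[0]01#   read 0 → write _, move R, go to p1
p1 | __[0]1#
Cell 0 holds _ when M halts.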